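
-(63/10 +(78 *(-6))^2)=-2190303/10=-219030.30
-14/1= -14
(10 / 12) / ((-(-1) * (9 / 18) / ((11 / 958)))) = 55 / 2874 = 0.02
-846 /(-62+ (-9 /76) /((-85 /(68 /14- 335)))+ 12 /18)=114768360 /8382877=13.69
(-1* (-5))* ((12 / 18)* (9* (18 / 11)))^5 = 73466403840 / 161051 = 456168.57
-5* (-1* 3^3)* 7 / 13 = 945 / 13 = 72.69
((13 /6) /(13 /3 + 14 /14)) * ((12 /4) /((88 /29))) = 1131 /2816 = 0.40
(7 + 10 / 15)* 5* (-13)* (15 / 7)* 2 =-14950 / 7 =-2135.71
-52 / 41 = -1.27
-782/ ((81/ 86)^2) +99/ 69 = -880.09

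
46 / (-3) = -46 / 3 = -15.33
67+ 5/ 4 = 273/ 4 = 68.25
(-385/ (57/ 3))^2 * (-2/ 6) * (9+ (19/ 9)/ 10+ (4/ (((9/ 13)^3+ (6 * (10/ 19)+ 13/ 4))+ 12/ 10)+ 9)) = -330978661952785/ 129216895218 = -2561.42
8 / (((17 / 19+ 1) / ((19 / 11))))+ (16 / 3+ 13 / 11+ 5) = 1862 / 99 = 18.81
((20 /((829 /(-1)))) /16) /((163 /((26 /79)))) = -0.00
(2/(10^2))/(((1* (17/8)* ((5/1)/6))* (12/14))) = 28/2125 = 0.01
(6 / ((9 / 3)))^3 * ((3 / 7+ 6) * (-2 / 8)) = -90 / 7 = -12.86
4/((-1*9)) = -4/9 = -0.44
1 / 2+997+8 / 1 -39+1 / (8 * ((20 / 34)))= 77337 / 80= 966.71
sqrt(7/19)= sqrt(133)/19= 0.61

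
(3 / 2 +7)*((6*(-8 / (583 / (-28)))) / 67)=11424 / 39061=0.29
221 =221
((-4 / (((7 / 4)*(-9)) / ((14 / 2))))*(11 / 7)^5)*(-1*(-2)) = 5153632 / 151263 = 34.07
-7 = -7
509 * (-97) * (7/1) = -345611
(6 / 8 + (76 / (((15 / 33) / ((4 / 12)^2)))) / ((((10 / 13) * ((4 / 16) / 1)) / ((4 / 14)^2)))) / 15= 380851 / 661500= 0.58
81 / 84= 27 / 28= 0.96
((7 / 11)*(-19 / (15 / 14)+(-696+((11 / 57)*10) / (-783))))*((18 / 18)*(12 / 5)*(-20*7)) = 124870590208 / 818235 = 152609.69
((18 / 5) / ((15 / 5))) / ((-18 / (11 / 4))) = -11 / 60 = -0.18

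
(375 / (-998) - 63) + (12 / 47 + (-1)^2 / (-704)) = -1042199357 / 16510912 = -63.12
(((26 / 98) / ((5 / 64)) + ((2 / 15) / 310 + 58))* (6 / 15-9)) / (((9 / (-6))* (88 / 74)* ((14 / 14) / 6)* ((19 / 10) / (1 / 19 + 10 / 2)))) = 712216012096 / 150798725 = 4722.96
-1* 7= -7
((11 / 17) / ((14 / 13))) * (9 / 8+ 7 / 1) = 9295 / 1904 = 4.88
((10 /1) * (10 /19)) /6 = 50 /57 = 0.88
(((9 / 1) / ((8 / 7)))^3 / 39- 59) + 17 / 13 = -23127 / 512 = -45.17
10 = 10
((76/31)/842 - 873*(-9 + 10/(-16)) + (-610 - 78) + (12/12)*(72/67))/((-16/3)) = -161921795199/111925376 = -1446.69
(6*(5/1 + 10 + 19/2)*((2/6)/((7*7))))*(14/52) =7/26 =0.27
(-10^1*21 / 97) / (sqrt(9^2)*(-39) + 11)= 21 / 3298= 0.01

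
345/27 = 115/9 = 12.78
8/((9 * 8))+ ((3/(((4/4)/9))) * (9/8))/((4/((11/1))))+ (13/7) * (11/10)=863707/10080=85.69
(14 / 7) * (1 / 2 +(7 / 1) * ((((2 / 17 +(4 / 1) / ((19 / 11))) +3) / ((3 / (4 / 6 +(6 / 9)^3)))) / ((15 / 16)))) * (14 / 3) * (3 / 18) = 550333 / 26163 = 21.03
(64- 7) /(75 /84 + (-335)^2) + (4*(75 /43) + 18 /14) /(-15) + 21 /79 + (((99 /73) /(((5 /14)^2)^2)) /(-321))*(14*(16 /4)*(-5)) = 211356768209690666 /2918242174864625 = 72.43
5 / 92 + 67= 67.05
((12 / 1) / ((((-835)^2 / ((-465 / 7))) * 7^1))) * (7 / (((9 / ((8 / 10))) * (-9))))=496 / 43925175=0.00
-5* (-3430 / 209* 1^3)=82.06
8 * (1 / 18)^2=2 / 81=0.02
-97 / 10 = -9.70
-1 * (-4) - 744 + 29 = -711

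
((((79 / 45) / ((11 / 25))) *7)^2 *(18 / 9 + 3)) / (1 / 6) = 76452250 / 3267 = 23401.36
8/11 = 0.73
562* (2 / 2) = 562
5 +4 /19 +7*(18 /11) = 3483 /209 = 16.67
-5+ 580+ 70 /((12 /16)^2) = 6295 /9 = 699.44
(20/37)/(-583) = -20/21571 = -0.00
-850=-850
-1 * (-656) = 656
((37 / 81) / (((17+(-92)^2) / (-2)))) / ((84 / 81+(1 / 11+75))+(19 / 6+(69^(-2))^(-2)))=-148 / 31142965163175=-0.00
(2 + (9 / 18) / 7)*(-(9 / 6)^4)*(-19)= 44631 / 224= 199.25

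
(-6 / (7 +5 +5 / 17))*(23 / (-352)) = 1173 / 36784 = 0.03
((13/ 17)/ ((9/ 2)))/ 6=0.03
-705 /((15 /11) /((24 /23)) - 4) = 20680 /79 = 261.77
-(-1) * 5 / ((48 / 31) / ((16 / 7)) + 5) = 0.88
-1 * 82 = -82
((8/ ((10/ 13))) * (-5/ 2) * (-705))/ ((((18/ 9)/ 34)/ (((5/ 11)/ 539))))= 1558050/ 5929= 262.78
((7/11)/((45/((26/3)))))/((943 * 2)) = 91/1400355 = 0.00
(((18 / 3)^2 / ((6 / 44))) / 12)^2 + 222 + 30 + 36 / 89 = 65540 / 89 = 736.40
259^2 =67081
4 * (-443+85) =-1432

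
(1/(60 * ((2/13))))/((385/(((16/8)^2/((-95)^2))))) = 0.00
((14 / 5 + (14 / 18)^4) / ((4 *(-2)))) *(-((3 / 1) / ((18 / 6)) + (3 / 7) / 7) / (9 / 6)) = 192881 / 688905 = 0.28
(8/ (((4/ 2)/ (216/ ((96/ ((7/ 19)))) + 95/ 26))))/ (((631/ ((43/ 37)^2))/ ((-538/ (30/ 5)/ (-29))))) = 2202900449/ 18563036271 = 0.12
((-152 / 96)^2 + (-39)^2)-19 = 216649 / 144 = 1504.51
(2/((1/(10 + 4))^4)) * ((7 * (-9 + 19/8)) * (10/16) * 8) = -17815420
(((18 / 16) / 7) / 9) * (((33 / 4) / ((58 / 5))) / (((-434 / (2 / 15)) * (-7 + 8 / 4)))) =11 / 14096320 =0.00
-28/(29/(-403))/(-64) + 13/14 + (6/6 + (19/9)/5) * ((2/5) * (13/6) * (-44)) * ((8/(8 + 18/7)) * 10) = -6742127249/16223760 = -415.57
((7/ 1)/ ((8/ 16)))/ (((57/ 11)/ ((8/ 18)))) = 616/ 513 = 1.20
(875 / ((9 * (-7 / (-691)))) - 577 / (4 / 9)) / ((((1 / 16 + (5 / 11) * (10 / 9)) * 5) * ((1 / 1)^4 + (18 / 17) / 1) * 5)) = 223474724 / 786625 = 284.09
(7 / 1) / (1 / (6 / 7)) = 6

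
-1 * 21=-21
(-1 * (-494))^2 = 244036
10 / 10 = 1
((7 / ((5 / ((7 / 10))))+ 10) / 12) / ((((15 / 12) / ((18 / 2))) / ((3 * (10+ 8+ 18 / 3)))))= 474.34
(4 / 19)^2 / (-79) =-16 / 28519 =-0.00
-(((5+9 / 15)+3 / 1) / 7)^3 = -79507 / 42875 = -1.85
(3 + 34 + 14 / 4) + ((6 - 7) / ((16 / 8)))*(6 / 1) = 75 / 2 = 37.50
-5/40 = -1/8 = -0.12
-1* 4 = -4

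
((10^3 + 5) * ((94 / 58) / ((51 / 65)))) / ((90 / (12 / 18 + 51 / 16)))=37866725 / 425952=88.90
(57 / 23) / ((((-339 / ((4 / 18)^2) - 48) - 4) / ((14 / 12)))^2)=3724 / 52816939341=0.00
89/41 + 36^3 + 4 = 1913149/41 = 46662.17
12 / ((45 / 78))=104 / 5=20.80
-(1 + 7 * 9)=-64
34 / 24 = 17 / 12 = 1.42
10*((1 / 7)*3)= 4.29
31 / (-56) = -31 / 56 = -0.55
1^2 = 1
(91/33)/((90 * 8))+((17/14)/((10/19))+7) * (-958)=-296589775/33264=-8916.24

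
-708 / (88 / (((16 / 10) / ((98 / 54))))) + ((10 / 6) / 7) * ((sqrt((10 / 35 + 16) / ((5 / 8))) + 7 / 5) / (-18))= -7.18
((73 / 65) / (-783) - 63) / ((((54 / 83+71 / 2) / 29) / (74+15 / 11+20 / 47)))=-19694065036 / 5141565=-3830.36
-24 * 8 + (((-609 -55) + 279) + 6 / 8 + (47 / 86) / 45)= -576.24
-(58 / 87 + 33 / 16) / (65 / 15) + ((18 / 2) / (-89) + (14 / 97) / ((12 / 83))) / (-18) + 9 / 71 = -1903203971 / 3442287888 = -0.55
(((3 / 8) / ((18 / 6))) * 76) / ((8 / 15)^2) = 4275 / 128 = 33.40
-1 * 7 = -7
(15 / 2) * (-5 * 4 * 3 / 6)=-75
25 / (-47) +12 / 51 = -237 / 799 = -0.30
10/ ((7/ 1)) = 10/ 7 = 1.43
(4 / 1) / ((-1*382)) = -2 / 191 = -0.01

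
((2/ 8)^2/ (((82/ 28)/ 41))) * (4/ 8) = 7/ 16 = 0.44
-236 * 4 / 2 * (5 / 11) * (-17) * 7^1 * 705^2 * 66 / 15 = 55833800400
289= 289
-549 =-549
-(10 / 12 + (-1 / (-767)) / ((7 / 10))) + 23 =714017 / 32214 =22.16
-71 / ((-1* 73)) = 0.97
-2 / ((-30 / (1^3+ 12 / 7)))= 19 / 105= 0.18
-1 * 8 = -8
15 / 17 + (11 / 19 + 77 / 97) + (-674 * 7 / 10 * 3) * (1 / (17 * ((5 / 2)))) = -24319447 / 783275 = -31.05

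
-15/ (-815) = 3/ 163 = 0.02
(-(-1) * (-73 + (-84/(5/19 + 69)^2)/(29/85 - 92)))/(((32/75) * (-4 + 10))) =-293148333175/10280297216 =-28.52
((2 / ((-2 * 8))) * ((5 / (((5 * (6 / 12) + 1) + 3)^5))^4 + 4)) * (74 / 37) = -19004963774880963278801 / 19004963774880799438801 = -1.00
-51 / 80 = -0.64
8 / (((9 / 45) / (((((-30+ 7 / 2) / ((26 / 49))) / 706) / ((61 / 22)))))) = -285670 / 279929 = -1.02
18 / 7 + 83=599 / 7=85.57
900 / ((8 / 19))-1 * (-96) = 4467 / 2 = 2233.50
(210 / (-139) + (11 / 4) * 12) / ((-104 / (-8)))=2.42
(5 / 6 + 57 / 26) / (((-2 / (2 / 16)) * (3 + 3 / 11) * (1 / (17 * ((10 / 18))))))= -55165 / 101088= -0.55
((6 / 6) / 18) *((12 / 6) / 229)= 1 / 2061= 0.00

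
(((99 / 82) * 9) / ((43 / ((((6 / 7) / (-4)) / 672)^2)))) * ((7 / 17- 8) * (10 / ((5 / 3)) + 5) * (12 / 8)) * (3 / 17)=-0.00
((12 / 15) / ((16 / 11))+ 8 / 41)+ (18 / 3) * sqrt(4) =12.75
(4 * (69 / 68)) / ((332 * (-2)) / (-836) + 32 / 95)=24035 / 6698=3.59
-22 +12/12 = -21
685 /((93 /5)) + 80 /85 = 59713 /1581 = 37.77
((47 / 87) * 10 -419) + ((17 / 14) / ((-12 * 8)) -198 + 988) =14670163 / 38976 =376.39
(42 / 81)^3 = 0.14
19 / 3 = 6.33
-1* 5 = -5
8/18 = 4/9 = 0.44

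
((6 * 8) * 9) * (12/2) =2592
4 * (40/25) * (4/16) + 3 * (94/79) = 2042/395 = 5.17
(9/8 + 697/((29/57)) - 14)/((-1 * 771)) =-314845/178872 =-1.76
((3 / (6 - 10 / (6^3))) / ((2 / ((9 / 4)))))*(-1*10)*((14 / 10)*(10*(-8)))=634.90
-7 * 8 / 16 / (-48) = 7 / 96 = 0.07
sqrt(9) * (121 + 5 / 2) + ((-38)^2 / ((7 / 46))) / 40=42541 / 70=607.73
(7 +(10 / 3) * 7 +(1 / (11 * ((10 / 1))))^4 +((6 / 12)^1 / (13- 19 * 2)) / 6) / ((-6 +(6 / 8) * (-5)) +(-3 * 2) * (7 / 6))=-4440615301 / 2452367500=-1.81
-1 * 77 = -77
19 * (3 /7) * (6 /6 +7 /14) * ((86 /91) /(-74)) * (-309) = 2272077 /47138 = 48.20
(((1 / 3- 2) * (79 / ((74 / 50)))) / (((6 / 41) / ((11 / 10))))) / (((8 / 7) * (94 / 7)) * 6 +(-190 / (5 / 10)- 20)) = 1064525 / 490176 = 2.17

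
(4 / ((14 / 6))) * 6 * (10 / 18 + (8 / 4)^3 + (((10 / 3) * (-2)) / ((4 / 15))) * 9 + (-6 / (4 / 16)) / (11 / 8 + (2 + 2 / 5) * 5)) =-1681312 / 749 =-2244.74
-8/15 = -0.53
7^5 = 16807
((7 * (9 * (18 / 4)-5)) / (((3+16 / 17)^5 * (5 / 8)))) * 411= 1160119719276 / 6750625535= 171.85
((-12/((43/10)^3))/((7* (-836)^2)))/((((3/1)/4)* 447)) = -1000/10866845740443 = -0.00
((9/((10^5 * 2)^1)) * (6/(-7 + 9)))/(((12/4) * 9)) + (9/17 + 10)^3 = 1147067804913/982600000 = 1167.38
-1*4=-4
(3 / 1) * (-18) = -54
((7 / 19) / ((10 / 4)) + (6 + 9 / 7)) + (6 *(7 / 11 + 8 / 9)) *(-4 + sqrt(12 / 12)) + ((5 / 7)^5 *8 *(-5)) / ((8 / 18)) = -645549507 / 17563315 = -36.76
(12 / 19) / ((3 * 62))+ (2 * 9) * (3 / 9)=3536 / 589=6.00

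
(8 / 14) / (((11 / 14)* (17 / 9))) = 72 / 187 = 0.39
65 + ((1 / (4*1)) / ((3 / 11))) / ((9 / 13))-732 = -71893 / 108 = -665.68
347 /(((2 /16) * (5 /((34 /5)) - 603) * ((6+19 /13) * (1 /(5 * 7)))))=-42944720 /1986269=-21.62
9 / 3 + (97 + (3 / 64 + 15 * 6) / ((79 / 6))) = 270089 / 2528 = 106.84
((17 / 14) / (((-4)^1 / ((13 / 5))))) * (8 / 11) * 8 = -1768 / 385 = -4.59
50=50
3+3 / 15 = 16 / 5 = 3.20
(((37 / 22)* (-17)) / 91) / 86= -629 / 172172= -0.00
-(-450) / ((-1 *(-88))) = 225 / 44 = 5.11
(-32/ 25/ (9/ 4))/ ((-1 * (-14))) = -64/ 1575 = -0.04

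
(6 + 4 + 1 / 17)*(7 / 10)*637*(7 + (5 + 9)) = 16012269 / 170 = 94189.82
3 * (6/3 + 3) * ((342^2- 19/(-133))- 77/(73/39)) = 896214840/511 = 1753845.09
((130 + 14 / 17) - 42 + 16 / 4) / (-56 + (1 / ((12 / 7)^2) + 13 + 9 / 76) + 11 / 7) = -30221856 / 13339135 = -2.27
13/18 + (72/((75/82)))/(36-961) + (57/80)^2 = 60993653/53280000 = 1.14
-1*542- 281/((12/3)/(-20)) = 863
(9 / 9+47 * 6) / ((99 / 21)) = 1981 / 33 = 60.03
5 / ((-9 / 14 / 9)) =-70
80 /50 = 8 /5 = 1.60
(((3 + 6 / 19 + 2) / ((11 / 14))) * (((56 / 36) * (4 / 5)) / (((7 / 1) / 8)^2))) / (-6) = -1.83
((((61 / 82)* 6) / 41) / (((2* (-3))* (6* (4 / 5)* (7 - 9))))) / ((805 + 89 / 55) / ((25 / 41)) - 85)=419375 / 274669859424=0.00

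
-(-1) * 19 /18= 1.06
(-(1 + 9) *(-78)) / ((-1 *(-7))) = 111.43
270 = 270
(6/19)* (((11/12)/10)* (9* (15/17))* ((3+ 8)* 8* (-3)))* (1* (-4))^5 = 20072448/323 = 62143.80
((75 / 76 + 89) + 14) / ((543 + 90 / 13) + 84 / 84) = 102739 / 544312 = 0.19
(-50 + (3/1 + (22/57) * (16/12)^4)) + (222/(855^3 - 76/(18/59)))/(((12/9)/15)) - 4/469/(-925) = -7756587011642742239/169431238420690050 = -45.78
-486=-486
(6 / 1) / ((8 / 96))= 72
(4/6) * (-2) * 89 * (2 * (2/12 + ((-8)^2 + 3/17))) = -2336428/153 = -15270.77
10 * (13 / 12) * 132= 1430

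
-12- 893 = -905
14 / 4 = 7 / 2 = 3.50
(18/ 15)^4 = 1296/ 625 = 2.07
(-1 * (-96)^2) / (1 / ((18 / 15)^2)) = -331776 / 25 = -13271.04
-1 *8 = -8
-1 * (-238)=238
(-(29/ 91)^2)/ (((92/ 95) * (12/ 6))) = -79895/ 1523704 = -0.05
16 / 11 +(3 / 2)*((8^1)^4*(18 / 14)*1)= 608368 / 77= 7900.88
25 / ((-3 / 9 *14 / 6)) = -225 / 7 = -32.14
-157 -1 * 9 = -166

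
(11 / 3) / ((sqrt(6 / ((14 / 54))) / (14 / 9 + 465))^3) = 5700702130123*sqrt(14) / 6377292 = 3344691.48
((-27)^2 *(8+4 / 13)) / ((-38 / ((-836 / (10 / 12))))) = 10392624 / 65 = 159886.52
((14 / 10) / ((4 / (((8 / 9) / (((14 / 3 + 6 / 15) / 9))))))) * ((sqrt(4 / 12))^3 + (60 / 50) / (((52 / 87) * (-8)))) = -0.03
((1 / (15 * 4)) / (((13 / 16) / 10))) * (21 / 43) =56 / 559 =0.10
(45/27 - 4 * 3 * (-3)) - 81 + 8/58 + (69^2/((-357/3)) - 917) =-10355110/10353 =-1000.20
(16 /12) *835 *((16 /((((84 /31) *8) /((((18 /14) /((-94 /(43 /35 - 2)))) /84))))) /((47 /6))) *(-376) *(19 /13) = -10623204 /1467011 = -7.24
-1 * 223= -223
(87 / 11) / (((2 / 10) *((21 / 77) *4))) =36.25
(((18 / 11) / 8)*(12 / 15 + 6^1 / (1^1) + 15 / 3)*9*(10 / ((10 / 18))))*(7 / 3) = 912.35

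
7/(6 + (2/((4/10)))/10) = 14/13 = 1.08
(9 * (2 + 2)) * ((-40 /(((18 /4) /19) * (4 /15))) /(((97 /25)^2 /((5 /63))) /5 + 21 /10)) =-237500000 /417053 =-569.47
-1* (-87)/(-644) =-87/644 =-0.14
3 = 3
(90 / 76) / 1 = 45 / 38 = 1.18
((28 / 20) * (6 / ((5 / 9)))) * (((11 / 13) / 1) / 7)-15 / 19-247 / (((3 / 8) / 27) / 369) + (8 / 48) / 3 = -729399078827 / 111150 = -6562294.91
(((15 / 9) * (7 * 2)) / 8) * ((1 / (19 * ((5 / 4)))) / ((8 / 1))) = 7 / 456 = 0.02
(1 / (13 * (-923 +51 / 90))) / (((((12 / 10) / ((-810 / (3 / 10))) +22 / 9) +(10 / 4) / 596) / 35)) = -156450000 / 131229599969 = -0.00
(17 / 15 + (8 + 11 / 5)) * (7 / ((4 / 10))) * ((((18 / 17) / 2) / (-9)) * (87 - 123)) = 420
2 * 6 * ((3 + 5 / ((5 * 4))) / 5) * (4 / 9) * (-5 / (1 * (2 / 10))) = -260 / 3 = -86.67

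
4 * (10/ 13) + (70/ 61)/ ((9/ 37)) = 55630/ 7137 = 7.79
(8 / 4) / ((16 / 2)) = 1 / 4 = 0.25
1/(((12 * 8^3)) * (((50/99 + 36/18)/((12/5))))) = 99/634880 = 0.00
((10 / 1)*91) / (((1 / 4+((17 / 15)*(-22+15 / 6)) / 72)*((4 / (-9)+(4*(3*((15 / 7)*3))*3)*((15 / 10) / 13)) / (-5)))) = 1341522000 / 440873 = 3042.88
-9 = -9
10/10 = 1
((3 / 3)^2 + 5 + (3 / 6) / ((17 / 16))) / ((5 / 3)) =66 / 17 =3.88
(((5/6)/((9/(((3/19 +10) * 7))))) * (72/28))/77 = 965/4389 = 0.22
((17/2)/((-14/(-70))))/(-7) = -85/14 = -6.07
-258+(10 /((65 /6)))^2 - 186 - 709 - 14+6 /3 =-196741 /169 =-1164.15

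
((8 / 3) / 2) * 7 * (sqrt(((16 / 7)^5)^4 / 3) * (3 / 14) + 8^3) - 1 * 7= 2199023255552 * sqrt(3) / 847425747 + 14315 / 3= 9266.24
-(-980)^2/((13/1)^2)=-960400/169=-5682.84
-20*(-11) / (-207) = -220 / 207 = -1.06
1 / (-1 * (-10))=1 / 10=0.10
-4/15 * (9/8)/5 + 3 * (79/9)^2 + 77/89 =231.95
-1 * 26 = -26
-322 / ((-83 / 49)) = 15778 / 83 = 190.10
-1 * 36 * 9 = -324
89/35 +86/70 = 132/35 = 3.77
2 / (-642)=-1 / 321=-0.00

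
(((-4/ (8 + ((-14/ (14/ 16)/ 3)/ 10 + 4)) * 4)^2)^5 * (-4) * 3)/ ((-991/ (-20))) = -145118822400000000000/ 21416978972464690759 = -6.78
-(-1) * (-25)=-25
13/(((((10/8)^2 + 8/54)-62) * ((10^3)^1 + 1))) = -0.00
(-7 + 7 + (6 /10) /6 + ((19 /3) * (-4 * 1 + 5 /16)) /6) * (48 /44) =-5461 /1320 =-4.14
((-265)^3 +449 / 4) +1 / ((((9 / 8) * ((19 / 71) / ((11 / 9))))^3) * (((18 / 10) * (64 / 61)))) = -2442038663469780761 / 131225537484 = -18609477.32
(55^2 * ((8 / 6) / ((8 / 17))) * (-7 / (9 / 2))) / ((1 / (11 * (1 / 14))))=-10475.46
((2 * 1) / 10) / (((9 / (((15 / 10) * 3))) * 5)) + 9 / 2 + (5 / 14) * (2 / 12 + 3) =11867 / 2100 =5.65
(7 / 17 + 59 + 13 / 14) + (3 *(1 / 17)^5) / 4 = 2398890183 / 39755996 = 60.34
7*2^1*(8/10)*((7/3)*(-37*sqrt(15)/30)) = -7252*sqrt(15)/225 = -124.83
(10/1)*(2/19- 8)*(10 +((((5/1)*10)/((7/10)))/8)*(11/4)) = -725625/266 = -2727.91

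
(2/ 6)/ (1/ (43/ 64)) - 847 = -162581/ 192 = -846.78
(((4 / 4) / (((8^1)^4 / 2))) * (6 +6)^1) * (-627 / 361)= -99 / 9728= -0.01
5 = 5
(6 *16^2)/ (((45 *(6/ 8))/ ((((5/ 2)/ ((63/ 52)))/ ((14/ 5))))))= 133120/ 3969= 33.54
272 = 272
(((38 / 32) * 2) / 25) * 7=133 / 200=0.66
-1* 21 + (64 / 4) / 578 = -6061 / 289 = -20.97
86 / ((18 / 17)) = 731 / 9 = 81.22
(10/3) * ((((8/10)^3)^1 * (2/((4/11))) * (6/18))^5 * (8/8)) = 10807949656064/4449462890625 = 2.43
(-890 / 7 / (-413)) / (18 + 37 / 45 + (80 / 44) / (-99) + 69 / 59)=807675 / 52401727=0.02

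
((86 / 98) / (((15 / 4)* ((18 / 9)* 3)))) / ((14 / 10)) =0.03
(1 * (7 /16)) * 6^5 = 3402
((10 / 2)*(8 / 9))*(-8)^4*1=163840 / 9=18204.44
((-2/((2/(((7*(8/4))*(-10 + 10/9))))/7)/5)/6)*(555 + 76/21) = 1313872/81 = 16220.64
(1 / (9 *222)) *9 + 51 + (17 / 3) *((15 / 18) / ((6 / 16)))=127067 / 1998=63.60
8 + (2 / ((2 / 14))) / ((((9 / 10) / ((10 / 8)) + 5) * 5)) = 1214 / 143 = 8.49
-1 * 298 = -298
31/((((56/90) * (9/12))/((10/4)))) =2325/14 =166.07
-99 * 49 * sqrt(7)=-4851 * sqrt(7)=-12834.54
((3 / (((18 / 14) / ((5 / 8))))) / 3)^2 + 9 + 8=89353 / 5184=17.24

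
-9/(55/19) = -171/55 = -3.11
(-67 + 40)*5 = -135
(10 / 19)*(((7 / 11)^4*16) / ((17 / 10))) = 0.81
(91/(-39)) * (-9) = 21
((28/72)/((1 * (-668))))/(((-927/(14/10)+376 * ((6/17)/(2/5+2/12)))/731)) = 10351691/10409838120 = 0.00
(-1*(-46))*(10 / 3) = 460 / 3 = 153.33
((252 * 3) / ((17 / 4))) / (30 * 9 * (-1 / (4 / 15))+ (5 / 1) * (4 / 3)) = -18144 / 102595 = -0.18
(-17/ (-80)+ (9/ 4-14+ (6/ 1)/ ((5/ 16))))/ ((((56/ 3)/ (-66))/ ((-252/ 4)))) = 546183/ 320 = 1706.82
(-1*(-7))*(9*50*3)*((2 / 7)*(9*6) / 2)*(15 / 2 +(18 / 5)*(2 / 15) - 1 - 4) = 217242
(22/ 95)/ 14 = 11/ 665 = 0.02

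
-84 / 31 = -2.71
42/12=7/2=3.50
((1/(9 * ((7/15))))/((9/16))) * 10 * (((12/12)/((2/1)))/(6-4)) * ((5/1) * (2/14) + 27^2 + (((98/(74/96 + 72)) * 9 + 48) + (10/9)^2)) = 44763910400/53474337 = 837.11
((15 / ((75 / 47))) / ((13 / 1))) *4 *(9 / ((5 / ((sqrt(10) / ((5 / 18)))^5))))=12788596224 *sqrt(10) / 40625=995473.04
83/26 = 3.19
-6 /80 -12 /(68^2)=-897 /11560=-0.08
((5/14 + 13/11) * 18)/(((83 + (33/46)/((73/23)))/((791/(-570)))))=-5865039/12697795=-0.46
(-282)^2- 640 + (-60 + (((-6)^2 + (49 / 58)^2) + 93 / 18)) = 795914465 / 10092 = 78865.88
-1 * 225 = -225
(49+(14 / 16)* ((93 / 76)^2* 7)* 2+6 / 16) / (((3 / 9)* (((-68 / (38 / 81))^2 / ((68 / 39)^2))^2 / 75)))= 14120163025 / 44260466345316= 0.00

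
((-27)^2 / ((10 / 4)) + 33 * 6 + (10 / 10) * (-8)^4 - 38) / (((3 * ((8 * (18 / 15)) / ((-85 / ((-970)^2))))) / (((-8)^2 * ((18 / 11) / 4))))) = -193273 / 517495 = -0.37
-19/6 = -3.17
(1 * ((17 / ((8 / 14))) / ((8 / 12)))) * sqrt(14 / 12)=119 * sqrt(42) / 16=48.20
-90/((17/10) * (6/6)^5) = -900/17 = -52.94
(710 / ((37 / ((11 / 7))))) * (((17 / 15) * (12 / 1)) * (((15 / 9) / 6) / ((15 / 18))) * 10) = 1062160 / 777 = 1367.00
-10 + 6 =-4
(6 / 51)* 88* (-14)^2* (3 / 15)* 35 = 241472 / 17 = 14204.24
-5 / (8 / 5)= -25 / 8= -3.12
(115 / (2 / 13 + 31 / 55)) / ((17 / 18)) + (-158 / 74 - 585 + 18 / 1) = -14320552 / 35853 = -399.42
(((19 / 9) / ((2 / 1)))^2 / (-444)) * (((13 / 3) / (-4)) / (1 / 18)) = 4693 / 95904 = 0.05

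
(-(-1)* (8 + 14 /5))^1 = 54 /5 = 10.80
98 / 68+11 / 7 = 717 / 238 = 3.01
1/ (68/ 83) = 83/ 68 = 1.22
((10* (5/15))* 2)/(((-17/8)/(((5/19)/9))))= -800/8721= -0.09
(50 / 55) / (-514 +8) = -5 / 2783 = -0.00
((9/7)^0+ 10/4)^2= 49/4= 12.25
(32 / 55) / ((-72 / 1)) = -4 / 495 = -0.01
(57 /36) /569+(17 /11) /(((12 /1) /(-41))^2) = 16262821 /901296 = 18.04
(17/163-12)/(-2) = 1939/326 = 5.95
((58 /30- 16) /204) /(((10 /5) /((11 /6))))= -2321 /36720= -0.06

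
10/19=0.53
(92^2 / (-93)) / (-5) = 8464 / 465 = 18.20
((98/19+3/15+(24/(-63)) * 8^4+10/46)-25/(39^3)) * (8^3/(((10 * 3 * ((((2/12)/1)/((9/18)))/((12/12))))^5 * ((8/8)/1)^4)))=-22570413596944/2835262828125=-7.96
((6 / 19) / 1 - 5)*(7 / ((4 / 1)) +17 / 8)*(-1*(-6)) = -8277 / 76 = -108.91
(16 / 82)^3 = 512 / 68921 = 0.01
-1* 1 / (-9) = 1 / 9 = 0.11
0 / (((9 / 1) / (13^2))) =0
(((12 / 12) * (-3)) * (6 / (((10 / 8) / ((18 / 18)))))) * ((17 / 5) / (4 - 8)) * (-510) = -31212 / 5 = -6242.40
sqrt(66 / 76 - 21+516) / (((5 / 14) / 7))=49* sqrt(716034) / 95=436.45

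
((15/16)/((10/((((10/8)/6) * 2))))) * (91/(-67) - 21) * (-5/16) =18725/68608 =0.27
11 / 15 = 0.73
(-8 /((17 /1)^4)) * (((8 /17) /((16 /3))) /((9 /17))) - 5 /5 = -250567 /250563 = -1.00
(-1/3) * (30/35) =-2/7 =-0.29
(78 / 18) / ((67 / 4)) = 52 / 201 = 0.26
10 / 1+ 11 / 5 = 12.20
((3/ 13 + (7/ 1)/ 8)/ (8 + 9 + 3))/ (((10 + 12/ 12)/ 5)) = 115/ 4576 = 0.03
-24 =-24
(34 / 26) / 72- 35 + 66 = 29033 / 936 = 31.02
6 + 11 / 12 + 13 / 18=275 / 36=7.64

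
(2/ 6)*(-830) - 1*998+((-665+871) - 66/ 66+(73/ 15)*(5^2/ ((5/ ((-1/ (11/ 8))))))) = -11961/ 11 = -1087.36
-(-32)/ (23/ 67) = 2144/ 23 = 93.22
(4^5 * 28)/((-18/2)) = -28672/9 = -3185.78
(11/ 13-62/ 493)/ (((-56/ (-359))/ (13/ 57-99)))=-81857385/ 179452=-456.15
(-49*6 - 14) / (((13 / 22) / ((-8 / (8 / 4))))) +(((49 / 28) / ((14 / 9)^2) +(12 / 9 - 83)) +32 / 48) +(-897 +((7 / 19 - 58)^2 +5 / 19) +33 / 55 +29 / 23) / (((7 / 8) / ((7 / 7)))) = 288799061711 / 60445840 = 4777.82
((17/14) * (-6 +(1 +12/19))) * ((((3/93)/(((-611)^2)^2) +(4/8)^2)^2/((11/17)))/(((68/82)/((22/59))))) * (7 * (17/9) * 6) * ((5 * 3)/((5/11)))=-3422579422939936856309174501875/5674487624785768410273846064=-603.15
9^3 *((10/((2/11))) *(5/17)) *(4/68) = 200475/289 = 693.69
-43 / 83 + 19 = 1534 / 83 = 18.48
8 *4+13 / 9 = 301 / 9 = 33.44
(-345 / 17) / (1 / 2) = -690 / 17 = -40.59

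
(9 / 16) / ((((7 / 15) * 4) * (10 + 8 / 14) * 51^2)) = 15 / 1368704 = 0.00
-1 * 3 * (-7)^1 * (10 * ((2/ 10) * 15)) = 630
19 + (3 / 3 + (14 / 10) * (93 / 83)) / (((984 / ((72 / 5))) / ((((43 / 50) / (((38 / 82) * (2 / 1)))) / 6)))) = 74930419 / 3942500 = 19.01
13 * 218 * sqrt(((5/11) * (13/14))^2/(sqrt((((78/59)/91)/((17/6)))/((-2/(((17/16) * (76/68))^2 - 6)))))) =36842 * sqrt(15) * 7021^(1/4) * 94^(3/4)/10857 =3631.82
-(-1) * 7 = 7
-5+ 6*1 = 1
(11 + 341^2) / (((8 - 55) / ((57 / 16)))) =-8814.69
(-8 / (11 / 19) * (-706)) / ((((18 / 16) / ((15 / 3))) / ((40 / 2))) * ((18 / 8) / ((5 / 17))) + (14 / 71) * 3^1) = 121906432000 / 8467437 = 14397.09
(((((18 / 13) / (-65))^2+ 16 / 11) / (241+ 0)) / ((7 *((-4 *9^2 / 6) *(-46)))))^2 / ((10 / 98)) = 15429863089 / 13060019455839455653125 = 0.00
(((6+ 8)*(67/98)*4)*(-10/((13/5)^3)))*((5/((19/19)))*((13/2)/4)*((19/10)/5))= -159125/2366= -67.25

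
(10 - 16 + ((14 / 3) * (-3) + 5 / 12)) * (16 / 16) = -235 / 12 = -19.58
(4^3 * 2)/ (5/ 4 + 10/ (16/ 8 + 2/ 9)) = 22.26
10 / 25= 0.40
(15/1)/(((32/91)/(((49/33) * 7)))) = 156065/352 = 443.37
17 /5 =3.40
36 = 36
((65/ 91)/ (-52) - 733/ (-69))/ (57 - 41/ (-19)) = 5062873/ 28230384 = 0.18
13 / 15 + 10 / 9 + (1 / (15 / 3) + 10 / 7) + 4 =2396 / 315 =7.61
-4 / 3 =-1.33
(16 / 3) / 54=8 / 81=0.10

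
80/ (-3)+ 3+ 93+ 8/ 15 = 1048/ 15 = 69.87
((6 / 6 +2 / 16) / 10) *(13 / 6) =39 / 160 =0.24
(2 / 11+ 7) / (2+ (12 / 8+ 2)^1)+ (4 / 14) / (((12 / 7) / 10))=1079 / 363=2.97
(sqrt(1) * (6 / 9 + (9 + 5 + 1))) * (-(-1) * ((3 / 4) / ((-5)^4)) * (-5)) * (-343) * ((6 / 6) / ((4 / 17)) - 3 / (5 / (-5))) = 467509 / 2000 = 233.75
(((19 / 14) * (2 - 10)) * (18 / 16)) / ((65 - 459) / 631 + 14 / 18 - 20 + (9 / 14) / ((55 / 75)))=10682199 / 16590521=0.64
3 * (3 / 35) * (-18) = -162 / 35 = -4.63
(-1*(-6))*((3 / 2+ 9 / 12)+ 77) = 951 / 2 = 475.50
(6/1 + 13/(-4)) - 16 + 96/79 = -3803/316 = -12.03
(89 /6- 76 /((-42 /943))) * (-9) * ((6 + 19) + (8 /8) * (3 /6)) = -11060523 /28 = -395018.68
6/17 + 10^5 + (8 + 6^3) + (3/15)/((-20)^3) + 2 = 68153919983/680000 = 100226.35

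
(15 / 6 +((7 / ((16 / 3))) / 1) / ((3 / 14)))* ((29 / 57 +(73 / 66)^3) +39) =5133714701 / 14566464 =352.43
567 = 567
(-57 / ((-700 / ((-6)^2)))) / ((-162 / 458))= -4351 / 525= -8.29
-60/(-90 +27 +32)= 60/31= 1.94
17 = 17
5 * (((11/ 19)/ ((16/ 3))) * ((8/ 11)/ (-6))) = -0.07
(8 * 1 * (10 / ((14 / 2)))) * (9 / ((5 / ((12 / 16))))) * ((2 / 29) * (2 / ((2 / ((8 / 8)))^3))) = 54 / 203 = 0.27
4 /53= 0.08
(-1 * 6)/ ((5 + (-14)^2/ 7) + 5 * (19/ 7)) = -21/ 163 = -0.13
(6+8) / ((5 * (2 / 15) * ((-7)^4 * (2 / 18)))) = 27 / 343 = 0.08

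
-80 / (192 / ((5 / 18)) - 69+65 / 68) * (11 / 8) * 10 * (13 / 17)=-286000 / 211873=-1.35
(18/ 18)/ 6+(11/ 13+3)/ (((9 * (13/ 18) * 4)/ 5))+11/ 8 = 9253/ 4056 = 2.28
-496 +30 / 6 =-491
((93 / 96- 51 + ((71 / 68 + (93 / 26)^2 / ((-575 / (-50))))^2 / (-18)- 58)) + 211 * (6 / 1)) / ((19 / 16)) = 38312079952117 / 39297908169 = 974.91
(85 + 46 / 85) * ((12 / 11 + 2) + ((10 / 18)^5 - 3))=12.30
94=94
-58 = -58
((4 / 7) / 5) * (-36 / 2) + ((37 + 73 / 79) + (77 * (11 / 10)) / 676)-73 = -27669101 / 747656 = -37.01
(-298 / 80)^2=22201 / 1600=13.88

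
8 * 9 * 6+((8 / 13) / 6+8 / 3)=434.77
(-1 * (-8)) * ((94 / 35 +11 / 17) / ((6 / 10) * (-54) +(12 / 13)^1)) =-34372 / 40579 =-0.85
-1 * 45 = -45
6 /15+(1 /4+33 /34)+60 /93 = 23881 /10540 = 2.27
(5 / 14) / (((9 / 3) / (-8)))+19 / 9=73 / 63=1.16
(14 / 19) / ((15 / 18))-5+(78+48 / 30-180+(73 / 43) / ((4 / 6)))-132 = -1911529 / 8170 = -233.97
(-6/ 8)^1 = -3/ 4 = -0.75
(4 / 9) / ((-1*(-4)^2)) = -1 / 36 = -0.03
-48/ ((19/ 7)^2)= -2352/ 361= -6.52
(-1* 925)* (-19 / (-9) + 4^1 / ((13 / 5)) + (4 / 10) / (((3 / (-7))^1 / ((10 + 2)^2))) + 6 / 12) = 28192705 / 234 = 120481.65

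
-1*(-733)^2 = -537289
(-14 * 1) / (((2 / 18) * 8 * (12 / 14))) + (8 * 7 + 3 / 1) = 325 / 8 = 40.62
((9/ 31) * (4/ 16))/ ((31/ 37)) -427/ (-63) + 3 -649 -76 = -24740831/ 34596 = -715.14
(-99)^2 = 9801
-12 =-12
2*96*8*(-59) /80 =-5664 /5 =-1132.80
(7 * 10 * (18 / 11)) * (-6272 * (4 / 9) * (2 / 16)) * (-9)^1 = 3951360 / 11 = 359214.55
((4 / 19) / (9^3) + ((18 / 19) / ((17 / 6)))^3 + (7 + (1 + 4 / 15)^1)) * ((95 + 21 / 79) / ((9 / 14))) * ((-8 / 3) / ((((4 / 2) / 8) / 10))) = -6878319061346381824 / 52399356159519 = -131267.24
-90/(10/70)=-630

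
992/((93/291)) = 3104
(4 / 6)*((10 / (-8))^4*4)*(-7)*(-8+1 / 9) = 310625 / 864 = 359.52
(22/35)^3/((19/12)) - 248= -201899224/814625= -247.84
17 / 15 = 1.13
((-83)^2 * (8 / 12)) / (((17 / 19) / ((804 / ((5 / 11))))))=9079215.72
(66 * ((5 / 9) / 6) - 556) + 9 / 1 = -4868 / 9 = -540.89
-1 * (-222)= 222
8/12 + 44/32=49/24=2.04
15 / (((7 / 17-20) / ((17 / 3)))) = -1445 / 333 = -4.34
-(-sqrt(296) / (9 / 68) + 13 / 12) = -13 / 12 + 136 * sqrt(74) / 9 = 128.91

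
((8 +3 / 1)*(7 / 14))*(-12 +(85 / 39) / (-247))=-1272491 / 19266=-66.05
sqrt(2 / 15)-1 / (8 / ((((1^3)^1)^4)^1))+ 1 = sqrt(30) / 15+ 7 / 8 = 1.24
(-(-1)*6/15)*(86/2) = 86/5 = 17.20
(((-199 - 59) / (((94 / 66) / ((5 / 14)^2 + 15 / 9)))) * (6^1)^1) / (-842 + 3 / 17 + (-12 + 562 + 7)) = 8483255 / 1239014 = 6.85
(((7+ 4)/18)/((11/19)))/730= 19/13140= 0.00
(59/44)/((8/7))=413/352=1.17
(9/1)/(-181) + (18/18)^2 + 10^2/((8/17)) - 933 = -260477/362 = -719.55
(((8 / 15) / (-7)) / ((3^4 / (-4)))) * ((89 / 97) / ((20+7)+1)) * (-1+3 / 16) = -1157 / 11549790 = -0.00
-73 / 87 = -0.84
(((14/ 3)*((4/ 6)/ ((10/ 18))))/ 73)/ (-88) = -7/ 8030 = -0.00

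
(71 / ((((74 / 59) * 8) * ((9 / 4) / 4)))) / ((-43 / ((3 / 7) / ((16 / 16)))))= -4189 / 33411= -0.13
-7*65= -455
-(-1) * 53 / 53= 1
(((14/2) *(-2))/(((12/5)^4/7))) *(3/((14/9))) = -4375/768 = -5.70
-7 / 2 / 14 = -1 / 4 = -0.25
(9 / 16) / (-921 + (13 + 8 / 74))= -333 / 537472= -0.00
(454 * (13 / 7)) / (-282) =-2951 / 987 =-2.99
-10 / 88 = -5 / 44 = -0.11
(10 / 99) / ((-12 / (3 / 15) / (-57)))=19 / 198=0.10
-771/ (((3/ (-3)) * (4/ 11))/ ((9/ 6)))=25443/ 8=3180.38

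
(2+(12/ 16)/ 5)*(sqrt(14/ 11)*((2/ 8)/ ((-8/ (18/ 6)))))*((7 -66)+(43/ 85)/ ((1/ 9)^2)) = 49407*sqrt(154)/ 149600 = 4.10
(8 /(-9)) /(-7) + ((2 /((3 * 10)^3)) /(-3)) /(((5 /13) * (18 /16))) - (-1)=3594193 /3189375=1.13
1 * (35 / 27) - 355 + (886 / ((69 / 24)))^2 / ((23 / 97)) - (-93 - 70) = 131515241653 / 328509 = 400339.84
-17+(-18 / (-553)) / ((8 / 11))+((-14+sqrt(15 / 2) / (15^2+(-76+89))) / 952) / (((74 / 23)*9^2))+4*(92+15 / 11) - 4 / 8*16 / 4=23*sqrt(30) / 2716193088+878939095037 / 2479382136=354.50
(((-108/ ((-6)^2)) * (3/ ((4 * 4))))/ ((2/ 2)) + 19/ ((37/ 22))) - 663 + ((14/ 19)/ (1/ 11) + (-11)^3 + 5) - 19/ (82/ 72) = -916268351/ 461168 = -1986.84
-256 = -256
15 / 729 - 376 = -375.98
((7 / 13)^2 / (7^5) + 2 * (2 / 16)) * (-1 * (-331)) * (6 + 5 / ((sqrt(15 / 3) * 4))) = 19188401 * sqrt(5) / 927472 + 57565203 / 115934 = 542.80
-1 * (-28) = 28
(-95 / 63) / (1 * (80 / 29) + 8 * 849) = -2755 / 12414024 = -0.00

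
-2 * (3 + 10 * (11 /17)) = -322 /17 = -18.94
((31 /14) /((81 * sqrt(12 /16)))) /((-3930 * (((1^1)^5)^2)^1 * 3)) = -31 * sqrt(3) /20054790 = -0.00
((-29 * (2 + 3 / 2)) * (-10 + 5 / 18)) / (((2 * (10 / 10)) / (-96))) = -142100 / 3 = -47366.67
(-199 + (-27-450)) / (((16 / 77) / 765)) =-9954945 / 4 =-2488736.25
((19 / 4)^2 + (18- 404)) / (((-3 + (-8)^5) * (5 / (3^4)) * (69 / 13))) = 408213 / 12059728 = 0.03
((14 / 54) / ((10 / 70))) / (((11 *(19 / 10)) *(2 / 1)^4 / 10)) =0.05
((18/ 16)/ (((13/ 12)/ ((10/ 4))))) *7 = 945/ 52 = 18.17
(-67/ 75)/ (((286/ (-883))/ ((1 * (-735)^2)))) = 426136683/ 286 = 1489988.40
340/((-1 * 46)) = -170/23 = -7.39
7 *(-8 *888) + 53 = -49675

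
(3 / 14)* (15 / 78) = 15 / 364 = 0.04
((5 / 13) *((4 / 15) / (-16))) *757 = -757 / 156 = -4.85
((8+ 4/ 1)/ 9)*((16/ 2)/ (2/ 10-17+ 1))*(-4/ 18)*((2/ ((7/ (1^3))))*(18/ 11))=1280/ 18249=0.07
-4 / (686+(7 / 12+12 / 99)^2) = -0.01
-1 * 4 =-4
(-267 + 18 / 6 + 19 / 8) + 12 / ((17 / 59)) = -29917 / 136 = -219.98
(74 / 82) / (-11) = -37 / 451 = -0.08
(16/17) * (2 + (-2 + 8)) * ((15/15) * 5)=640/17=37.65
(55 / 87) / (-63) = -55 / 5481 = -0.01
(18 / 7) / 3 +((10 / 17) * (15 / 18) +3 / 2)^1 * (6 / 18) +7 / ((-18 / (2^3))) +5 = 7303 / 2142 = 3.41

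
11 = 11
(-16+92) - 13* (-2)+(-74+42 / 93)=882 / 31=28.45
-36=-36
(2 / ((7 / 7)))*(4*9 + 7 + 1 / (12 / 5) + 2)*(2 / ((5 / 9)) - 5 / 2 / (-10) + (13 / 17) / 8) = 292447 / 816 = 358.39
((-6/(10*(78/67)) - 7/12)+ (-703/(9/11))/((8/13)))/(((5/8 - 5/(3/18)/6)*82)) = 6539527/1678950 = 3.90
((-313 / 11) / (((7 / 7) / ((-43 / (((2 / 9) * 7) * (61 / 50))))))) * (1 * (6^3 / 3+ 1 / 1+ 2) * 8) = 1816965000 / 4697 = 386835.21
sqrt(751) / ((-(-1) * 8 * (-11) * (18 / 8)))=-0.14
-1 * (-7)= 7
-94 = -94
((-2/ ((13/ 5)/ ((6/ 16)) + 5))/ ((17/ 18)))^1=-0.18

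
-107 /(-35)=107 /35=3.06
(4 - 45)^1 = -41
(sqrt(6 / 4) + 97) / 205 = sqrt(6) / 410 + 97 / 205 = 0.48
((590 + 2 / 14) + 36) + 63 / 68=627.07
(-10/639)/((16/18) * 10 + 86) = -5/30317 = -0.00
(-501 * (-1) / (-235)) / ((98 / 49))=-501 / 470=-1.07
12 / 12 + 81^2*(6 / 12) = 6563 / 2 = 3281.50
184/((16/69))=793.50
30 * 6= 180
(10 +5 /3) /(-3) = -35 /9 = -3.89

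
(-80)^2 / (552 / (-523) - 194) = -1673600 / 51007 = -32.81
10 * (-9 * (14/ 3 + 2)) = -600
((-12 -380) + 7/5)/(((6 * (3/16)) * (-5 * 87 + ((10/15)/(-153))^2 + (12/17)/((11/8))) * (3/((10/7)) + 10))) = 731484432/11076106943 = 0.07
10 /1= 10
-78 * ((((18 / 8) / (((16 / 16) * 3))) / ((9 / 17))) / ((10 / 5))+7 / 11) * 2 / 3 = -4615 / 66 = -69.92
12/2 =6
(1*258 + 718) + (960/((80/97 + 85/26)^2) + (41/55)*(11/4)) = 88297356937/85284500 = 1035.33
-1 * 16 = -16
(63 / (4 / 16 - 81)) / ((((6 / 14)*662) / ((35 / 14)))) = -735 / 106913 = -0.01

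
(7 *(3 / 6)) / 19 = 7 / 38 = 0.18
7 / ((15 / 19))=133 / 15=8.87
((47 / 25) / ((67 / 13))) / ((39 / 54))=0.51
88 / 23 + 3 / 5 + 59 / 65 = 7974 / 1495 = 5.33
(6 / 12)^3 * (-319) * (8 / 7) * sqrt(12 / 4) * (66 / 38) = -10527 * sqrt(3) / 133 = -137.09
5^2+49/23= 624/23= 27.13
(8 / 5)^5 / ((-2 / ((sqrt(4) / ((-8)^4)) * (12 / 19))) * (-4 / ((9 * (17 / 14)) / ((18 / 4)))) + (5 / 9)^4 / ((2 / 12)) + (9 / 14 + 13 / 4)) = 34111881216 / 34763912271875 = 0.00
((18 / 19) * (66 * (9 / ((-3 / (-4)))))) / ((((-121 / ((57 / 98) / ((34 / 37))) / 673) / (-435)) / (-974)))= -10254896158680 / 9163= -1119163610.03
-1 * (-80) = 80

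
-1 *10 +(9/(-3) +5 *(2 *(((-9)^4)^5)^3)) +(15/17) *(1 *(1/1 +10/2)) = 305491750985453305770240571016632856754350856681434688088039/17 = 17970102999144312104131800000000000000000000000000000000000.00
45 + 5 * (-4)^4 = 1325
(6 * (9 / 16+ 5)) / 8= 267 / 64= 4.17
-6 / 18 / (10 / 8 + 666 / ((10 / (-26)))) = 20 / 103821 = 0.00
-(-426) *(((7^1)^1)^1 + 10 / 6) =3692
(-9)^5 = -59049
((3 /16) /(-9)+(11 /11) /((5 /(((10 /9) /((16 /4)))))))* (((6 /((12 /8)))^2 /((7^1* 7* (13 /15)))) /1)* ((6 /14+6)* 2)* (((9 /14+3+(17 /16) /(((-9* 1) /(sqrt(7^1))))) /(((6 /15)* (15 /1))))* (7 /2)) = 6375 /17836-2125* sqrt(7) /183456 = 0.33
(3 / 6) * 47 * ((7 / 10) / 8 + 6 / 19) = 28811 / 3040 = 9.48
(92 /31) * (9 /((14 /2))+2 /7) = 1012 /217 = 4.66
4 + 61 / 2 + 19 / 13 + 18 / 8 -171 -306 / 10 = -42481 / 260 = -163.39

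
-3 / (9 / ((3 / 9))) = -1 / 9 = -0.11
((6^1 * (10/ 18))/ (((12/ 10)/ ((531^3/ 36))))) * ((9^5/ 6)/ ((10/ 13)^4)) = 1039114119516993/ 3200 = 324723162349.06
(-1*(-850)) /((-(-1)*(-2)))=-425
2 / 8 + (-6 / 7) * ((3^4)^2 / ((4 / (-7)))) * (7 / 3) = 91855 / 4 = 22963.75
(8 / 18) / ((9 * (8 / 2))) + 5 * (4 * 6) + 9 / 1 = 10450 / 81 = 129.01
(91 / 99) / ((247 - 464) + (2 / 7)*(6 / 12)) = -637 / 150282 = -0.00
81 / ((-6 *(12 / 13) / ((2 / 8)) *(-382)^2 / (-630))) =36855 / 2334784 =0.02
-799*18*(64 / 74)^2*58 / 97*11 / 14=-4697966592 / 929551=-5054.02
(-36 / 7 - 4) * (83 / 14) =-2656 / 49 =-54.20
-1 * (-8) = 8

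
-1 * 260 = -260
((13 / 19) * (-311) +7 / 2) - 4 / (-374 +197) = -1407529 / 6726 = -209.27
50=50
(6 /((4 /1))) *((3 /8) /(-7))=-0.08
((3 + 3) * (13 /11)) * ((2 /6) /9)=26 /99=0.26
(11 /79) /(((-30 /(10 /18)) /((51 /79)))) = -187 /112338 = -0.00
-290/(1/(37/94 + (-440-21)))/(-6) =-22262.64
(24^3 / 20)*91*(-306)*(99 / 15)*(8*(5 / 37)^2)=-18558250.45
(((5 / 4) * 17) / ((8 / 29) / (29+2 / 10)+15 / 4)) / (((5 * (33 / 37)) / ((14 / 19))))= 18642302 / 19960545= 0.93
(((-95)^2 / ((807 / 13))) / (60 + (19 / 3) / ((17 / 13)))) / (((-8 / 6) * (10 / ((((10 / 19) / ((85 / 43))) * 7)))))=-1115205 / 3558332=-0.31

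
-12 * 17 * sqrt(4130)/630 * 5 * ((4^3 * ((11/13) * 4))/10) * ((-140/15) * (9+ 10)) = 3638272 * sqrt(4130)/585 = 399681.76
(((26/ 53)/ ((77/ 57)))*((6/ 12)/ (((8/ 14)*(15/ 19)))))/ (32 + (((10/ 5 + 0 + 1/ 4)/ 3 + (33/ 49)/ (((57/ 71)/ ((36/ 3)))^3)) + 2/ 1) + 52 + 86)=1577275063/ 9490863991235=0.00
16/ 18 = 8/ 9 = 0.89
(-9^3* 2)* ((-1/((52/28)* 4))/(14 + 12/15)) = 25515/1924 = 13.26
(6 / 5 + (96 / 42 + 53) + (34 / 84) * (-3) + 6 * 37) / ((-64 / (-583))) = 11315447 / 4480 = 2525.77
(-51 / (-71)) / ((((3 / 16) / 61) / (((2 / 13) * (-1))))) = -33184 / 923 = -35.95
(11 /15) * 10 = 22 /3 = 7.33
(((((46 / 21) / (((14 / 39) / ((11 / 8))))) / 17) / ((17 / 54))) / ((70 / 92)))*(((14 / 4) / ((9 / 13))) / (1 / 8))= 5900466 / 70805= 83.33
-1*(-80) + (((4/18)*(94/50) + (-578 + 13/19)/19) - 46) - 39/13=83884/81225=1.03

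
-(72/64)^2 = -81/64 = -1.27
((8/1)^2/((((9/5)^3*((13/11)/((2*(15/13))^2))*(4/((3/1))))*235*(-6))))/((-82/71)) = 0.02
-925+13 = -912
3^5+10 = 253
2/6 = 0.33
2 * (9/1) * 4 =72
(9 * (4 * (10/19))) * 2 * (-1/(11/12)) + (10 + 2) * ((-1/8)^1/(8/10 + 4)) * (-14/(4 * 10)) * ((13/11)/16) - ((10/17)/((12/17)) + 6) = -30924221/642048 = -48.16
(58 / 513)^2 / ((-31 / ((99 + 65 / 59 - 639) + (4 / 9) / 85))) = 81822366796 / 368222117265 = 0.22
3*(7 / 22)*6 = 63 / 11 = 5.73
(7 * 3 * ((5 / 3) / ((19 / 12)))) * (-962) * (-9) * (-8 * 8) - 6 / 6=-232727059 / 19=-12248792.58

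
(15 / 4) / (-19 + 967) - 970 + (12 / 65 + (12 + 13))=-77625707 / 82160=-944.81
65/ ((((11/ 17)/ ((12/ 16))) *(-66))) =-1.14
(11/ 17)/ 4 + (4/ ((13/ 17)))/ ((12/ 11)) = 4.96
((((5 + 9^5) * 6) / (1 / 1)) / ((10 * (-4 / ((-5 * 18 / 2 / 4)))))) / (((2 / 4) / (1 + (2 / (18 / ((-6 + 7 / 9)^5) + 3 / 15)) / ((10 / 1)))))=90361044850329 / 224030597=403342.43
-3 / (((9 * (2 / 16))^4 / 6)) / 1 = -8192 / 729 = -11.24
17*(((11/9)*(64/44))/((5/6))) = 544/15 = 36.27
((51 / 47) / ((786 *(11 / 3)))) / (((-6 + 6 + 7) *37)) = 51 / 35082586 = 0.00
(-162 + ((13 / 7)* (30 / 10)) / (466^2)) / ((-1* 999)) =82084955 / 506190636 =0.16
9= 9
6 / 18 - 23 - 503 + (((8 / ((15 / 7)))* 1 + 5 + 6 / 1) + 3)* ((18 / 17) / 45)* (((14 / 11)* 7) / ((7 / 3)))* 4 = -7283099 / 14025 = -519.29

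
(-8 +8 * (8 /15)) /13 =-0.29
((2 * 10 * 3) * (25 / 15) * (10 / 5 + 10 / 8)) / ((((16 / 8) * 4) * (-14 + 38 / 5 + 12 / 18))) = -4875 / 688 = -7.09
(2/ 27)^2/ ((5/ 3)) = 4/ 1215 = 0.00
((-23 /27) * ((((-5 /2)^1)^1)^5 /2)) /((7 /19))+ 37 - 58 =1111609 /12096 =91.90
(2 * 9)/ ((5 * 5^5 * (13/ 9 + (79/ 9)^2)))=729/ 49671875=0.00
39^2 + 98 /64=48721 /32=1522.53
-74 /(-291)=74 /291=0.25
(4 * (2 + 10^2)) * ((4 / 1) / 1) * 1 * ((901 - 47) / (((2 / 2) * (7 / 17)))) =3384768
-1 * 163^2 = -26569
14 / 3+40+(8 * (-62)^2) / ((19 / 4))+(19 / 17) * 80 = 6403330 / 969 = 6608.18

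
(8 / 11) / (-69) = -8 / 759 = -0.01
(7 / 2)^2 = 49 / 4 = 12.25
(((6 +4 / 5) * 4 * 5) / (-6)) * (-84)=1904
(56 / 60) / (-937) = -14 / 14055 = -0.00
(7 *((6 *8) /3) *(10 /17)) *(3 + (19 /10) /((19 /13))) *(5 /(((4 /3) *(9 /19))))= 114380 /51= 2242.75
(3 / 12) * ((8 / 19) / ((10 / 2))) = 2 / 95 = 0.02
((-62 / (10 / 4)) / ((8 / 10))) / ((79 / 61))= -1891 / 79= -23.94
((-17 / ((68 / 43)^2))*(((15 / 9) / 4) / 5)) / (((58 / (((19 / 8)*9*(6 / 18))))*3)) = -35131 / 1514496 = -0.02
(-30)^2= 900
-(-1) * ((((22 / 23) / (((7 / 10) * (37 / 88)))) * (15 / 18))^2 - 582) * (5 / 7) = -917661585310 / 2235608487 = -410.48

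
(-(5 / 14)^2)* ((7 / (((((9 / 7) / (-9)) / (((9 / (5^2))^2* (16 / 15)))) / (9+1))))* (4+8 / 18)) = 192 / 5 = 38.40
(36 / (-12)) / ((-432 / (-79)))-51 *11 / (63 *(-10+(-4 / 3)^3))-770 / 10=-12933047 / 168336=-76.83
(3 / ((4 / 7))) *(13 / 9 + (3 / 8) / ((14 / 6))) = 809 / 96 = 8.43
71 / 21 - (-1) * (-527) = -10996 / 21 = -523.62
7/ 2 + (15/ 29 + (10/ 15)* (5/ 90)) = 4.05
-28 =-28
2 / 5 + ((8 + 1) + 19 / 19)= 52 / 5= 10.40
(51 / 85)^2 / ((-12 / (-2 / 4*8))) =3 / 25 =0.12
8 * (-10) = -80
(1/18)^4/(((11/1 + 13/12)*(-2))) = -1/2536920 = -0.00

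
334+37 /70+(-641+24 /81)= -578671 /1890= -306.18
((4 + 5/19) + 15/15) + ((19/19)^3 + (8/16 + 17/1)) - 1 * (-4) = 1055/38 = 27.76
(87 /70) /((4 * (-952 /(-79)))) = 6873 /266560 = 0.03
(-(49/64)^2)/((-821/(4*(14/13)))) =16807/5464576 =0.00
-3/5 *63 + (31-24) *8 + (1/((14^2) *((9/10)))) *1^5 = 80287/4410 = 18.21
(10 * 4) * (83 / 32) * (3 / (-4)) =-77.81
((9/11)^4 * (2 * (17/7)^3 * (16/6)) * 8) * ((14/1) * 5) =13753255680/717409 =19170.73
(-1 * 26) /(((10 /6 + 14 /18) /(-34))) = 361.64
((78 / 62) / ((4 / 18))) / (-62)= -351 / 3844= -0.09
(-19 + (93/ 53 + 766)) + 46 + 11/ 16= 674535/ 848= 795.44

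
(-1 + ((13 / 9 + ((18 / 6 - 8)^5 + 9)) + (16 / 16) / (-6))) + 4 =-56011 / 18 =-3111.72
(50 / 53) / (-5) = -10 / 53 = -0.19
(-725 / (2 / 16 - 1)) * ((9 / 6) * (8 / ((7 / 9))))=626400 / 49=12783.67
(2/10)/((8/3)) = 3/40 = 0.08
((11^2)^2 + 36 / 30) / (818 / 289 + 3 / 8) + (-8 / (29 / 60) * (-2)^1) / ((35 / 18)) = 34488619976 / 7522165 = 4584.93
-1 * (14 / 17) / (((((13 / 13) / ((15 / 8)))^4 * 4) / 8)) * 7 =-2480625 / 17408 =-142.50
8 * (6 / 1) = 48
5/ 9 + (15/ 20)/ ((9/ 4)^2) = 19/ 27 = 0.70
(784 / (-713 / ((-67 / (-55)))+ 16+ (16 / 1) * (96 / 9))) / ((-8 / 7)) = 137886 / 80125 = 1.72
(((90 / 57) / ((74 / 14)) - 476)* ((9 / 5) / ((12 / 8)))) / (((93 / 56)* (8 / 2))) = -9363704 / 108965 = -85.93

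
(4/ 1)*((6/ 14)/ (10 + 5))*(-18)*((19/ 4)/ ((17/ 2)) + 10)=-12924/ 595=-21.72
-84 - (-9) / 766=-64335 / 766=-83.99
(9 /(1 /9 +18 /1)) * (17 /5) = 1377 /815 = 1.69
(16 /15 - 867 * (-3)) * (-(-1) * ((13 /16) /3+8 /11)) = 20569337 /7920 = 2597.14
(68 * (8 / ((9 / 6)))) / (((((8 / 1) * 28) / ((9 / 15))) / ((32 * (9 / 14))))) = 4896 / 245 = 19.98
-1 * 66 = -66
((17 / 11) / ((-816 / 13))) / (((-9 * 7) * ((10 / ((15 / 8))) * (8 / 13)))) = 169 / 1419264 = 0.00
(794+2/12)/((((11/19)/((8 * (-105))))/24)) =-27654327.27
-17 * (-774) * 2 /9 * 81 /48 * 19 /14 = 375003 /56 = 6696.48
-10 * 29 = -290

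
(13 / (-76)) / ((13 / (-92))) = 23 / 19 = 1.21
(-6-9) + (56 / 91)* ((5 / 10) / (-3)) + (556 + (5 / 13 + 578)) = 43652 / 39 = 1119.28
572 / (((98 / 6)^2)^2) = 46332 / 5764801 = 0.01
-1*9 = -9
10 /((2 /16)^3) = 5120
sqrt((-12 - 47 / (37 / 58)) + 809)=sqrt(990231) / 37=26.89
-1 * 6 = -6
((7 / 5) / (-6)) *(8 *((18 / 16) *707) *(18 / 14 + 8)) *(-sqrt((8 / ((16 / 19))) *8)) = 27573 *sqrt(19) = 120187.92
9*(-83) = -747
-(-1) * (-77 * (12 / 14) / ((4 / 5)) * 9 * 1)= -1485 / 2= -742.50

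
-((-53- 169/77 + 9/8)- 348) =247675/616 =402.07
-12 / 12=-1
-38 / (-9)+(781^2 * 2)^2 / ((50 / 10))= 13393887174946 / 45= 297641937221.02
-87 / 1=-87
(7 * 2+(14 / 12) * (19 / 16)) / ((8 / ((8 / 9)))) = 1477 / 864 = 1.71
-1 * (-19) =19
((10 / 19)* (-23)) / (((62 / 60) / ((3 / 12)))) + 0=-2.93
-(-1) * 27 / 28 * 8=54 / 7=7.71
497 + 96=593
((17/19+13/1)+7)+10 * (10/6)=37.56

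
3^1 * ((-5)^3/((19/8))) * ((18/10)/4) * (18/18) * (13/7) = -17550/133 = -131.95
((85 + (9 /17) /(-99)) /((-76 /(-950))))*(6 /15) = 79470 /187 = 424.97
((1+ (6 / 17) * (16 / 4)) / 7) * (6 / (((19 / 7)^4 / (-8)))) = -675024 / 2215457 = -0.30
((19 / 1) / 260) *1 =19 / 260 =0.07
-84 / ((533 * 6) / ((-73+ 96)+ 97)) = -1680 / 533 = -3.15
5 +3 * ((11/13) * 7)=296/13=22.77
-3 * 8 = -24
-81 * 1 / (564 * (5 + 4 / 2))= -27 / 1316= -0.02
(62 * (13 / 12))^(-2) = 36 / 162409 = 0.00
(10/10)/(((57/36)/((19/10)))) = 6/5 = 1.20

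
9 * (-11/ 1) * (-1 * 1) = 99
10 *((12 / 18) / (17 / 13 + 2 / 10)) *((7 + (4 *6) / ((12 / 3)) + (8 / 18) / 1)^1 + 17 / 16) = 678925 / 10584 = 64.15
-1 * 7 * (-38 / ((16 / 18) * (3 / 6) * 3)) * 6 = 1197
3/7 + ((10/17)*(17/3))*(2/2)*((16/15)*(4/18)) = 691/567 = 1.22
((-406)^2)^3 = 4478743609109056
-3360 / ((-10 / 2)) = 672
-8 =-8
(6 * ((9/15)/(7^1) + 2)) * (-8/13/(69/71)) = -7.92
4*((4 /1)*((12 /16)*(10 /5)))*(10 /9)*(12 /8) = 40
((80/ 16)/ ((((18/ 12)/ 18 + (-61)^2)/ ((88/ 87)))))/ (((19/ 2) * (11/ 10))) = 3200/ 24603803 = 0.00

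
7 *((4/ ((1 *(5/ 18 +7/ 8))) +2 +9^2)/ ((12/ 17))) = 854063/ 996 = 857.49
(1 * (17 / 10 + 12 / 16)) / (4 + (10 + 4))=49 / 360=0.14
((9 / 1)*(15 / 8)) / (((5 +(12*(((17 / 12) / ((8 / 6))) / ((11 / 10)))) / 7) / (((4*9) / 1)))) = 18711 / 205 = 91.27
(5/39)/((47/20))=100/1833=0.05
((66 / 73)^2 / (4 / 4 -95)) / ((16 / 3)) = -0.00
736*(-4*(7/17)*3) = -61824/17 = -3636.71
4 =4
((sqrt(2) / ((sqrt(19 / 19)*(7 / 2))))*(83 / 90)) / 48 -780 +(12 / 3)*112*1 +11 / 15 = -4969 / 15 +83*sqrt(2) / 15120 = -331.26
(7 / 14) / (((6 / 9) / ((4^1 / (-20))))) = -3 / 20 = -0.15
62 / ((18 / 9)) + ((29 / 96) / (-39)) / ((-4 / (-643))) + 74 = 1553833 / 14976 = 103.75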